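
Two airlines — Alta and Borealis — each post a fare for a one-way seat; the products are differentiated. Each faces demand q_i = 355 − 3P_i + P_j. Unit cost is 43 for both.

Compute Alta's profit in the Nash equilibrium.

Alta's profit: π = (P_{Alta} − 43)(355 − 3P_{Alta} + P_{Borealis}).
∂π/∂P_{Alta} = 484 − 6P_{Alta} + P_{Borealis} = 0 ⇒ P_{Alta} = 242/3 + (1/6)P_{Borealis}.
By symmetry P_{Borealis} = P_{Alta}; substituting into the reaction function, (5/6)P_{Alta} = 242/3 and P_{Alta} = 96.8.
q_{Alta} = 355 − 3·96.8 + 96.8 = 161.4.
Profit = (96.8 − 43)·161.4 = 8683.32.

8683.32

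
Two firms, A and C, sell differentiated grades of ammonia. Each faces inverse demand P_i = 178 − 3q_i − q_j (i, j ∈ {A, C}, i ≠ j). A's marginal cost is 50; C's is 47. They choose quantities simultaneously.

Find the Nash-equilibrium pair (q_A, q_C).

Firm A's profit: π = q_A(178 − 3q_A − q_C) − 50q_A.
∂π/∂q_A = 128 − 6q_A − q_C = 0 ⇒ q_A = 64/3 − (1/6)q_C.
Similarly q_C = 131/6 − (1/6)q_A.
Substituting the second reaction function into the first: q_A = 64/3 − (1/6)(131/6 − (1/6)q_A), which gives (35/36)q_A = 637/36 ⇒ q_A = 18.2.
Then q_C = 131/6 − (1/6)·18.2 = 18.8.

18.2, 18.8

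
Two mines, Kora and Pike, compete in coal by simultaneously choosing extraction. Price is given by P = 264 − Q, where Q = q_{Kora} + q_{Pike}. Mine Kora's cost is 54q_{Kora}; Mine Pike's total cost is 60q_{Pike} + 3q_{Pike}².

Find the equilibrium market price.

Mine Kora's profit: π = q_{Kora}(264 − (q_{Kora} + q_{Pike})) − 54q_{Kora}.
∂π/∂q_{Kora} = 210 − 2q_{Kora} − q_{Pike} = 0, so q_{Kora} = 105 − 0.5q_{Pike}.
For Pike: ∂π/∂q_{Pike} = 204 − 8q_{Pike} − q_{Kora} = 0 ⇒ q_{Pike} = 25.5 − 0.125q_{Kora}.
Plugging q_{Pike} into Kora's best response: q_{Kora} = 105 − 0.5(25.5 − 0.125q_{Kora}) ⇒ 0.9375q_{Kora} = 92.25, so q_{Kora} = 98.4.
Then q_{Pike} = 25.5 − 0.125·98.4 = 13.2.
Equilibrium price: P = 264 − 111.6 = 152.4.

152.4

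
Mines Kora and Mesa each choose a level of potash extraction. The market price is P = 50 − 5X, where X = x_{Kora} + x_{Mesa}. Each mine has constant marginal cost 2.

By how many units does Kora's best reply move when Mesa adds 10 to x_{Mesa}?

-5

Mine Kora's profit: π = x_{Kora}(50 − 5(x_{Kora} + x_{Mesa})) − 2x_{Kora}.
∂π/∂x_{Kora} = 48 − 10x_{Kora} − 5x_{Mesa} = 0, so x_{Kora} = 4.8 − 0.5x_{Mesa}.
The reaction-function slope is −0.5, so a 10-unit rise in x_{Mesa} moves x_{Kora} by −0.5 × 10 = −5. Kora's best response falls — the actions are strategic substitutes.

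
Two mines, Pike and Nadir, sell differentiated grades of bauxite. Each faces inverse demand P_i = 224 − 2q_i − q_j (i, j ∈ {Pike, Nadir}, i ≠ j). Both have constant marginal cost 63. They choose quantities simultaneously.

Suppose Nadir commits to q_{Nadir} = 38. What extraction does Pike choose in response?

30.75

Mine Pike's profit: π = q_{Pike}(224 − 2q_{Pike} − q_{Nadir}) − 63q_{Pike}.
∂π/∂q_{Pike} = 161 − 4q_{Pike} − q_{Nadir} = 0 ⇒ q_{Pike} = 40.25 − 0.25q_{Nadir}.
At q_{Nadir} = 38: q_{Pike} = 40.25 − 0.25·38 = 30.75.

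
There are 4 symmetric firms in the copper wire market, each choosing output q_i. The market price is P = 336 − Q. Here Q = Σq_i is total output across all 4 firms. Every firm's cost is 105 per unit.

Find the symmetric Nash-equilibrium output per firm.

A representative firm's profit is π_i = q_i(336 − Q) − 105q_i, with Q = q_i + Σ_{j≠i} q_j.
First-order condition: 231 − 2q_i − Σ_{j≠i} q_j = 0.
With identical firms, set every q_j = q: then 231 − 2q − 3q = 0, i.e. q = 231/5 = 46.2.

46.2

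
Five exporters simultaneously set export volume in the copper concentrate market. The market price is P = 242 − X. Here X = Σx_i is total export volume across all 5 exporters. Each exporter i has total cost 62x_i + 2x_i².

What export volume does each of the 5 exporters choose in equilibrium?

18

A representative exporter's profit is π_i = x_i(242 − X) − 62x_i − 2x_i², with X = x_i + Σ_{j≠i} x_j.
First-order condition: 180 − 6x_i − Σ_{j≠i} x_j = 0.
In a symmetric equilibrium every exporter chooses the same x, so Σ_{j≠i} x_j = 4x. The condition becomes 180 − 10x = 0, giving x = 180/10 = 18.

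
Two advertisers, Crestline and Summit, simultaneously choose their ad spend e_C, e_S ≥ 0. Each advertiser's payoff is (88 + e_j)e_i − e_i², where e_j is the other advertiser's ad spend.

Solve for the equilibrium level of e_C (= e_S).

Crestline's payoff is (88 + e_S)e_C − e_C².
∂π/∂e_C = 88 + e_S − 2e_C = 0, so e_C = 44 + 0.5e_S.
The game is symmetric, so in equilibrium e_S = e_C: the reaction function gives 0.5e_C = 44, hence e_C = 88.

88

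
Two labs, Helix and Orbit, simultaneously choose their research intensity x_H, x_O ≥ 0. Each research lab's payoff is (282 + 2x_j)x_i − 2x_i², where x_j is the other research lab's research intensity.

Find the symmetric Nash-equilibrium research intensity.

141

Helix's payoff is (282 + 2x_O)x_H − 2x_H².
∂π/∂x_H = 282 + 2x_O − 4x_H = 0, so x_H = 70.5 + 0.5x_O.
The game is symmetric, so in equilibrium x_O = x_H: the reaction function gives 0.5x_H = 70.5, hence x_H = 141.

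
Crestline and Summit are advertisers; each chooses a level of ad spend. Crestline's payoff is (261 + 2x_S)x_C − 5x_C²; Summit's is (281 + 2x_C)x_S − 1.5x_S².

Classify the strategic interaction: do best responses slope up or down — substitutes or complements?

strategic complements

Expanding Crestline's payoff: 261x_C + 2x_Sx_C − 5x_C².
∂π/∂x_C = 261 + 2x_S − 10x_C = 0, so x_C = 26.1 + 0.2x_S.
The best-response slope dx_C/dx_S = 0.2 > 0: the reaction function is upward-sloping, so the choices are strategic complements.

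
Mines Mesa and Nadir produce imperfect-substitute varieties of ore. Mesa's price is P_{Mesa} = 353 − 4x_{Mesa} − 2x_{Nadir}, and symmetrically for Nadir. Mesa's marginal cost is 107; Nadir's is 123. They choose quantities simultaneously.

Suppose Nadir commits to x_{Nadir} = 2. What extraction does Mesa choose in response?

30.25

Mine Mesa's profit: π = x_{Mesa}(353 − 4x_{Mesa} − 2x_{Nadir}) − 107x_{Mesa}.
∂π/∂x_{Mesa} = 246 − 8x_{Mesa} − 2x_{Nadir} = 0 ⇒ x_{Mesa} = 30.75 − 0.25x_{Nadir}.
At x_{Nadir} = 2: x_{Mesa} = 30.75 − 0.25·2 = 30.25.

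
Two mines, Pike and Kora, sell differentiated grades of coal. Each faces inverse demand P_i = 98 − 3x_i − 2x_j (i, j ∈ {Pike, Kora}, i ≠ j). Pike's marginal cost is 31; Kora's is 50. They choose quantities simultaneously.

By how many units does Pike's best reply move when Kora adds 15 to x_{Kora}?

Mine Pike's profit: π = x_{Pike}(98 − 3x_{Pike} − 2x_{Kora}) − 31x_{Pike}.
∂π/∂x_{Pike} = 67 − 6x_{Pike} − 2x_{Kora} = 0 ⇒ x_{Pike} = 67/6 − (1/3)x_{Kora}.
The reaction-function slope is −1/3, so a 15-unit rise in x_{Kora} moves x_{Pike} by −1/3 × 15 = −5. Pike's best response falls — the actions are strategic substitutes.

-5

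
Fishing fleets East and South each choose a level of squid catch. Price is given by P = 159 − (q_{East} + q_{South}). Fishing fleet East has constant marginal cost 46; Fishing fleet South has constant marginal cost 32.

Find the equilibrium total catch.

Fishing fleet East's profit: π = q_{East}(159 − (q_{East} + q_{South})) − 46q_{East}.
∂π/∂q_{East} = 113 − 2q_{East} − q_{South} = 0, so q_{East} = 56.5 − 0.5q_{South}.
By the same steps for South: q_{South} = 63.5 − 0.5q_{East}.
Plugging q_{South} into East's best response: q_{East} = 56.5 − 0.5(63.5 − 0.5q_{East}) ⇒ 0.75q_{East} = 24.75, so q_{East} = 33.
Then q_{South} = 63.5 − 0.5·33 = 47.
Total catch: 33 + 47 = 80.

80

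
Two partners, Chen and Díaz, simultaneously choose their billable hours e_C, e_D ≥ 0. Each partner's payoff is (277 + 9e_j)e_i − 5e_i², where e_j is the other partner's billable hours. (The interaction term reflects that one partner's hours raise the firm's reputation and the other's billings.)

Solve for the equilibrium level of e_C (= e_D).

Chen's payoff is (277 + 9e_D)e_C − 5e_C².
∂π/∂e_C = 277 + 9e_D − 10e_C = 0, so e_C = 27.7 + 0.9e_D.
By symmetry e_D = e_C; substituting into the reaction function, 0.1e_C = 27.7 and e_C = 277.

277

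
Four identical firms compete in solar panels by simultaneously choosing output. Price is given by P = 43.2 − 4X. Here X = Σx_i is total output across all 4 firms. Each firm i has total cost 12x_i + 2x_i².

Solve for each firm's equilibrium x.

A representative firm's profit is π_i = x_i(43.2 − 4X) − 12x_i − 2x_i², with X = x_i + Σ_{j≠i} x_j.
First-order condition: 31.2 − 12x_i − 4Σ_{j≠i} x_j = 0.
In a symmetric equilibrium every firm chooses the same x, so Σ_{j≠i} x_j = 3x. The condition becomes 31.2 − 24x = 0, giving x = 31.2/24 = 1.3.

1.3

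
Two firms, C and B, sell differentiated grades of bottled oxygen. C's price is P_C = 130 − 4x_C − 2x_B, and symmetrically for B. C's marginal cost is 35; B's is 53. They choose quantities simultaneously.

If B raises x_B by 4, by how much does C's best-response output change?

-1

Firm C's profit: π = x_C(130 − 4x_C − 2x_B) − 35x_C.
∂π/∂x_C = 95 − 8x_C − 2x_B = 0 ⇒ x_C = 11.875 − 0.25x_B.
The reaction-function slope is −0.25, so a 4-unit rise in x_B moves x_C by −0.25 × 4 = −1. C's best response falls — the actions are strategic substitutes.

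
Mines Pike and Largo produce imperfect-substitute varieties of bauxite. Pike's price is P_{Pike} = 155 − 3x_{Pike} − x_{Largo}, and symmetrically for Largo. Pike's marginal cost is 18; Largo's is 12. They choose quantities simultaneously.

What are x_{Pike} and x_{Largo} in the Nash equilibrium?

19.4, 20.6

Mine Pike's profit: π = x_{Pike}(155 − 3x_{Pike} − x_{Largo}) − 18x_{Pike}.
∂π/∂x_{Pike} = 137 − 6x_{Pike} − x_{Largo} = 0 ⇒ x_{Pike} = 137/6 − (1/6)x_{Largo}.
Similarly x_{Largo} = 143/6 − (1/6)x_{Pike}.
Plugging x_{Largo} into Pike's best response: x_{Pike} = 137/6 − (1/6)(143/6 − (1/6)x_{Pike}) ⇒ (35/36)x_{Pike} = 679/36, so x_{Pike} = 19.4.
Then x_{Largo} = 143/6 − (1/6)·19.4 = 20.6.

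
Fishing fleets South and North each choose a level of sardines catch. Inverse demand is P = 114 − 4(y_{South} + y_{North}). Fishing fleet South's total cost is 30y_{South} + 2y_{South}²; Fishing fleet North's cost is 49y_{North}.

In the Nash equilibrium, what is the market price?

71.2

Fishing fleet South's profit: π = y_{South}(114 − 4(y_{South} + y_{North})) − 30y_{South} − 2y_{South}².
∂π/∂y_{South} = 84 − 12y_{South} − 4y_{North} = 0, so y_{South} = 7 − (1/3)y_{North}.
For North: ∂π/∂y_{North} = 65 − 8y_{North} − 4y_{South} = 0 ⇒ y_{North} = 8.125 − 0.5y_{South}.
Solving the two reaction functions simultaneously: (1 − (−1/3)(−0.5))y_{South} = 7 − (1/3)·8.125, so (5/6)y_{South} = 103/24 and y_{South} = 5.15.
Then y_{North} = 8.125 − 0.5·5.15 = 5.55.
Equilibrium price: P = 114 − 4·10.7 = 71.2.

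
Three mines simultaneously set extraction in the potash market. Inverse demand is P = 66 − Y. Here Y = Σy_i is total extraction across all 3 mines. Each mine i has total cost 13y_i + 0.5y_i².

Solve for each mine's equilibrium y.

A representative mine's profit is π_i = y_i(66 − Y) − 13y_i − 0.5y_i², with Y = y_i + Σ_{j≠i} y_j.
First-order condition: 53 − 3y_i − Σ_{j≠i} y_j = 0.
In a symmetric equilibrium every mine chooses the same y, so Σ_{j≠i} y_j = 2y. The condition becomes 53 − 5y = 0, giving y = 53/5 = 10.6.

10.6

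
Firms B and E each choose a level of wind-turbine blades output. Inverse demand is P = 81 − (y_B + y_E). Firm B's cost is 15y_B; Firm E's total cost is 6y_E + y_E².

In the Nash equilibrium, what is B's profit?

729

Firm B's profit: π = y_B(81 − (y_B + y_E)) − 15y_B.
∂π/∂y_B = 66 − 2y_B − y_E = 0, so y_B = 33 − 0.5y_E.
For E: ∂π/∂y_E = 75 − 4y_E − y_B = 0 ⇒ y_E = 18.75 − 0.25y_B.
Solving the two reaction functions simultaneously: (1 − (−0.5)(−0.25))y_B = 33 − 0.5·18.75, so 0.875y_B = 23.625 and y_B = 27.
Then y_E = 18.75 − 0.25·27 = 12.
Price P = 81 − 39 = 42.
B's profit: (42 − 15)·27 = 729.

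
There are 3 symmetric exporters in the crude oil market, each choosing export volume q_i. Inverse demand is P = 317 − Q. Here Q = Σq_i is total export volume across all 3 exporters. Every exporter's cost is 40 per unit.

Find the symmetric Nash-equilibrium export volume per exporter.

69.25

A representative exporter's profit is π_i = q_i(317 − Q) − 40q_i, with Q = q_i + Σ_{j≠i} q_j.
First-order condition: 277 − 2q_i − Σ_{j≠i} q_j = 0.
With identical exporters, set every q_j = q: then 277 − 2q − 2q = 0, i.e. q = 277/4 = 69.25.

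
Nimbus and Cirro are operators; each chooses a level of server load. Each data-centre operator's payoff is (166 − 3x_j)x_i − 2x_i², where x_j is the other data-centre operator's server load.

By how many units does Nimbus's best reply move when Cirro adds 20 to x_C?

-15

Nimbus's payoff is (166 − 3x_C)x_N − 2x_N².
∂π/∂x_N = 166 − 3x_C − 4x_N = 0, so x_N = 41.5 − 0.75x_C.
The reaction-function slope is −0.75, so a 20-unit rise in x_C moves x_N by −0.75 × 20 = −15. Nimbus's best response falls — the actions are strategic substitutes.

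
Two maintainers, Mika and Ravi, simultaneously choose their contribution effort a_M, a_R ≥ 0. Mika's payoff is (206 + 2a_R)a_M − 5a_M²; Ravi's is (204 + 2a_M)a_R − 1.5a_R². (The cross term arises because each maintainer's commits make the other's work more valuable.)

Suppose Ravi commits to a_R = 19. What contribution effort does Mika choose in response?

24.4

Expanding Mika's payoff: 206a_M + 2a_Ra_M − 5a_M².
∂π/∂a_M = 206 + 2a_R − 10a_M = 0, so a_M = 20.6 + 0.2a_R.
At a_R = 19: a_M = 20.6 + 0.2·19 = 24.4.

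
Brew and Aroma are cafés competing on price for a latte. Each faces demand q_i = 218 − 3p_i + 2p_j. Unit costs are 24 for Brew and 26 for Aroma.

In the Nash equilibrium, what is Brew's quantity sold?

146.625

Brew's profit: π = (p_{Brew} − 24)(218 − 3p_{Brew} + 2p_{Aroma}).
∂π/∂p_{Brew} = 290 − 6p_{Brew} + 2p_{Aroma} = 0 ⇒ p_{Brew} = 145/3 + (1/3)p_{Aroma}.
Similarly p_{Aroma} = 148/3 + (1/3)p_{Brew}.
Plugging p_{Aroma} into Brew's best response: p_{Brew} = 145/3 + (1/3)(148/3 + (1/3)p_{Brew}) ⇒ (8/9)p_{Brew} = 583/9, so p_{Brew} = 72.875.
Then p_{Aroma} = 148/3 + (1/3)·72.875 = 73.625.
q_{Brew} = 218 − 3·72.875 + 2·73.625 = 146.625.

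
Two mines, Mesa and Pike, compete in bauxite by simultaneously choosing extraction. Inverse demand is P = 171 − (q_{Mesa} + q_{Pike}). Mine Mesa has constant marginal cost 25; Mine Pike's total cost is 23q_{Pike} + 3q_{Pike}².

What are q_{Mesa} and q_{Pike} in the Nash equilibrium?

Mine Mesa's profit: π = q_{Mesa}(171 − (q_{Mesa} + q_{Pike})) − 25q_{Mesa}.
∂π/∂q_{Mesa} = 146 − 2q_{Mesa} − q_{Pike} = 0, so q_{Mesa} = 73 − 0.5q_{Pike}.
For Pike: ∂π/∂q_{Pike} = 148 − 8q_{Pike} − q_{Mesa} = 0 ⇒ q_{Pike} = 18.5 − 0.125q_{Mesa}.
Plugging q_{Pike} into Mesa's best response: q_{Mesa} = 73 − 0.5(18.5 − 0.125q_{Mesa}) ⇒ 0.9375q_{Mesa} = 63.75, so q_{Mesa} = 68.
Then q_{Pike} = 18.5 − 0.125·68 = 10.

68, 10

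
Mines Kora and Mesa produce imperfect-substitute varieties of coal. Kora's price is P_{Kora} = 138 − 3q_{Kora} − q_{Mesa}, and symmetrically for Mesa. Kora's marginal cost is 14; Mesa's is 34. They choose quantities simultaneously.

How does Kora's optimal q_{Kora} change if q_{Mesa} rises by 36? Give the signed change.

Mine Kora's profit: π = q_{Kora}(138 − 3q_{Kora} − q_{Mesa}) − 14q_{Kora}.
∂π/∂q_{Kora} = 124 − 6q_{Kora} − q_{Mesa} = 0 ⇒ q_{Kora} = 62/3 − (1/6)q_{Mesa}.
The reaction-function slope is −1/6, so a 36-unit rise in q_{Mesa} moves q_{Kora} by −1/6 × 36 = −6. Kora's best response falls — the actions are strategic substitutes.

-6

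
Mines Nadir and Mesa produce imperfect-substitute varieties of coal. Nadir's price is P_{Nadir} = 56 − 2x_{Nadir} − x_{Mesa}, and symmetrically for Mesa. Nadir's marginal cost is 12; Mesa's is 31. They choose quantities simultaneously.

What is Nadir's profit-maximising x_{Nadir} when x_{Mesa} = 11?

Mine Nadir's profit: π = x_{Nadir}(56 − 2x_{Nadir} − x_{Mesa}) − 12x_{Nadir}.
∂π/∂x_{Nadir} = 44 − 4x_{Nadir} − x_{Mesa} = 0 ⇒ x_{Nadir} = 11 − 0.25x_{Mesa}.
At x_{Mesa} = 11: x_{Nadir} = 11 − 0.25·11 = 8.25.

8.25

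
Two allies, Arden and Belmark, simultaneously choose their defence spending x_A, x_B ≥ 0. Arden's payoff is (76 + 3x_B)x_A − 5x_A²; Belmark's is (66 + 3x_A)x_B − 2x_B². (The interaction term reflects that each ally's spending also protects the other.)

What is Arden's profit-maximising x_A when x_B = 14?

11.8

Expanding Arden's payoff: 76x_A + 3x_Bx_A − 5x_A².
∂π/∂x_A = 76 + 3x_B − 10x_A = 0, so x_A = 7.6 + 0.3x_B.
At x_B = 14: x_A = 7.6 + 0.3·14 = 11.8.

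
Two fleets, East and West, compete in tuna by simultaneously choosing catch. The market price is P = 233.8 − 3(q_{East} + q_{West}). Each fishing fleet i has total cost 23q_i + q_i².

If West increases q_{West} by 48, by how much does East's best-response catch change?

-18

Fishing fleet East's profit: π = q_{East}(233.8 − 3(q_{East} + q_{West})) − 23q_{East} − q_{East}².
∂π/∂q_{East} = 210.8 − 8q_{East} − 3q_{West} = 0, so q_{East} = 26.35 − 0.375q_{West}.
The reaction-function slope is −0.375, so a 48-unit rise in q_{West} moves q_{East} by −0.375 × 48 = −18. East's best response falls — the actions are strategic substitutes.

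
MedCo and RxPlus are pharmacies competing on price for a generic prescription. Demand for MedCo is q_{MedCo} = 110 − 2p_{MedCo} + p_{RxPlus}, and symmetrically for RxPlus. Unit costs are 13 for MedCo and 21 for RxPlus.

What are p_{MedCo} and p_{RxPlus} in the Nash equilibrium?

MedCo's profit: π = (p_{MedCo} − 13)(110 − 2p_{MedCo} + p_{RxPlus}).
∂π/∂p_{MedCo} = 136 − 4p_{MedCo} + p_{RxPlus} = 0 ⇒ p_{MedCo} = 34 + 0.25p_{RxPlus}.
Similarly p_{RxPlus} = 38 + 0.25p_{MedCo}.
Substituting the second reaction function into the first: p_{MedCo} = 34 + 0.25(38 + 0.25p_{MedCo}), which gives 0.9375p_{MedCo} = 43.5 ⇒ p_{MedCo} = 46.4.
Then p_{RxPlus} = 38 + 0.25·46.4 = 49.6.

46.4, 49.6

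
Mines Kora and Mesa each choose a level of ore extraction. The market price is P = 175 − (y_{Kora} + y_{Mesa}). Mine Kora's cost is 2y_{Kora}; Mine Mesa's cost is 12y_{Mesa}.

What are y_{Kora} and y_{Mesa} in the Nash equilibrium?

Mine Kora's profit: π = y_{Kora}(175 − (y_{Kora} + y_{Mesa})) − 2y_{Kora}.
∂π/∂y_{Kora} = 173 − 2y_{Kora} − y_{Mesa} = 0, so y_{Kora} = 86.5 − 0.5y_{Mesa}.
By the same steps for Mesa: y_{Mesa} = 81.5 − 0.5y_{Kora}.
Plugging y_{Mesa} into Kora's best response: y_{Kora} = 86.5 − 0.5(81.5 − 0.5y_{Kora}) ⇒ 0.75y_{Kora} = 45.75, so y_{Kora} = 61.
Then y_{Mesa} = 81.5 − 0.5·61 = 51.

61, 51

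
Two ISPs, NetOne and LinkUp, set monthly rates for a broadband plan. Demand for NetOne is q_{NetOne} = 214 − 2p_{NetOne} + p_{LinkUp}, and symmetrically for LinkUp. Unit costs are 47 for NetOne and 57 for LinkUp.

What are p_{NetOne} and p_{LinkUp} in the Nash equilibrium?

104, 108

NetOne's profit: π = (p_{NetOne} − 47)(214 − 2p_{NetOne} + p_{LinkUp}).
∂π/∂p_{NetOne} = 308 − 4p_{NetOne} + p_{LinkUp} = 0 ⇒ p_{NetOne} = 77 + 0.25p_{LinkUp}.
Similarly p_{LinkUp} = 82 + 0.25p_{NetOne}.
Solving the two reaction functions simultaneously: (1 − (0.25)(0.25))p_{NetOne} = 77 + 0.25·82, so 0.9375p_{NetOne} = 97.5 and p_{NetOne} = 104.
Then p_{LinkUp} = 82 + 0.25·104 = 108.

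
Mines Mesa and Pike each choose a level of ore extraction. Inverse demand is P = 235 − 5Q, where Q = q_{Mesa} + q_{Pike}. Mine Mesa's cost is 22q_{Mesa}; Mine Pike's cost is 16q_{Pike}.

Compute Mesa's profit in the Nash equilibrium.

952.2

Mine Mesa's profit: π = q_{Mesa}(235 − 5(q_{Mesa} + q_{Pike})) − 22q_{Mesa}.
∂π/∂q_{Mesa} = 213 − 10q_{Mesa} − 5q_{Pike} = 0, so q_{Mesa} = 21.3 − 0.5q_{Pike}.
By the same steps for Pike: q_{Pike} = 21.9 − 0.5q_{Mesa}.
Plugging q_{Pike} into Mesa's best response: q_{Mesa} = 21.3 − 0.5(21.9 − 0.5q_{Mesa}) ⇒ 0.75q_{Mesa} = 10.35, so q_{Mesa} = 13.8.
Then q_{Pike} = 21.9 − 0.5·13.8 = 15.
Price P = 235 − 5·28.8 = 91.
Mesa's profit: (91 − 22)·13.8 = 952.2.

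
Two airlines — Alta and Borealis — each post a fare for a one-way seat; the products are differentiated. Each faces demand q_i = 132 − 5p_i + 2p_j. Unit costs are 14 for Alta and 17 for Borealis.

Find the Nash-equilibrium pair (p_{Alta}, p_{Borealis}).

Alta's profit: π = (p_{Alta} − 14)(132 − 5p_{Alta} + 2p_{Borealis}).
∂π/∂p_{Alta} = 202 − 10p_{Alta} + 2p_{Borealis} = 0 ⇒ p_{Alta} = 20.2 + 0.2p_{Borealis}.
Similarly p_{Borealis} = 21.7 + 0.2p_{Alta}.
Plugging p_{Borealis} into Alta's best response: p_{Alta} = 20.2 + 0.2(21.7 + 0.2p_{Alta}) ⇒ 0.96p_{Alta} = 24.54, so p_{Alta} = 25.5625.
Then p_{Borealis} = 21.7 + 0.2·25.5625 = 26.8125.

25.5625, 26.8125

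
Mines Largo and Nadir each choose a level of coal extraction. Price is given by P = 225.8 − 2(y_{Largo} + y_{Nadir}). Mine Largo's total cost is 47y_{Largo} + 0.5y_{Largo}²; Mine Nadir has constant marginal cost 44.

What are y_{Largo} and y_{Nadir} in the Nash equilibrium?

Mine Largo's profit: π = y_{Largo}(225.8 − 2(y_{Largo} + y_{Nadir})) − 47y_{Largo} − 0.5y_{Largo}².
∂π/∂y_{Largo} = 178.8 − 5y_{Largo} − 2y_{Nadir} = 0, so y_{Largo} = 35.76 − 0.4y_{Nadir}.
For Nadir: ∂π/∂y_{Nadir} = 181.8 − 4y_{Nadir} − 2y_{Largo} = 0 ⇒ y_{Nadir} = 45.45 − 0.5y_{Largo}.
Plugging y_{Nadir} into Largo's best response: y_{Largo} = 35.76 − 0.4(45.45 − 0.5y_{Largo}) ⇒ 0.8y_{Largo} = 17.58, so y_{Largo} = 21.975.
Then y_{Nadir} = 45.45 − 0.5·21.975 = 34.4625.

21.975, 34.4625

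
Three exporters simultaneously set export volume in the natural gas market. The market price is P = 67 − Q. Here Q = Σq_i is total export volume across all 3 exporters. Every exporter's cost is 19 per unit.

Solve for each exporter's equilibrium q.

A representative exporter's profit is π_i = q_i(67 − Q) − 19q_i, with Q = q_i + Σ_{j≠i} q_j.
First-order condition: 48 − 2q_i − Σ_{j≠i} q_j = 0.
Imposing symmetry (q_j = q for all j) turns Σ_{j≠i} q_j into 2q, so 48 = 4q and q = 12.

12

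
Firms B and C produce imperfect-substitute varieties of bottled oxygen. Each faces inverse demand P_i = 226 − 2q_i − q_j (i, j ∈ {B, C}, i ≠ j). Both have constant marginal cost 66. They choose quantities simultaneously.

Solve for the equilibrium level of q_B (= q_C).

32

Firm B's profit: π = q_B(226 − 2q_B − q_C) − 66q_B.
∂π/∂q_B = 160 − 4q_B − q_C = 0 ⇒ q_B = 40 − 0.25q_C.
Setting q_B = q_C in the reaction function: q_B = 40 − 0.25q_B, so q_B = 40 / 1.25 = 32.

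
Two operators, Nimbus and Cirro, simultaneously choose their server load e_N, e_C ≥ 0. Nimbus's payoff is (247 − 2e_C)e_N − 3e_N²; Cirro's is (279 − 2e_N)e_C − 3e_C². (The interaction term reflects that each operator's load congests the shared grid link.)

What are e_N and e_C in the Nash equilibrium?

28.875, 36.875

Expanding Nimbus's payoff: 247e_N − 2e_Ce_N − 3e_N².
∂π/∂e_N = 247 − 2e_C − 6e_N = 0, so e_N = 247/6 − (1/3)e_C.
Likewise for Cirro: e_C = 46.5 − (1/3)e_N.
Plugging e_C into Nimbus's best response: e_N = 247/6 − (1/3)(46.5 − (1/3)e_N) ⇒ (8/9)e_N = 77/3, so e_N = 28.875.
Then e_C = 46.5 − (1/3)·28.875 = 36.875.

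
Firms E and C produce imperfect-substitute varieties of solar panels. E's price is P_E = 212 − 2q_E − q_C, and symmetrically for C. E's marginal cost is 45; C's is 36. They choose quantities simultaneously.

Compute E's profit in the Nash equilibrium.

2151.68

Firm E's profit: π = q_E(212 − 2q_E − q_C) − 45q_E.
∂π/∂q_E = 167 − 4q_E − q_C = 0 ⇒ q_E = 41.75 − 0.25q_C.
Similarly q_C = 44 − 0.25q_E.
Substituting the second reaction function into the first: q_E = 41.75 − 0.25(44 − 0.25q_E), which gives 0.9375q_E = 30.75 ⇒ q_E = 32.8.
Then q_C = 44 − 0.25·32.8 = 35.8.
P_E = 212 − 2·32.8 − 35.8 = 110.6.
Profit = (110.6 − 45)·32.8 = 2151.68.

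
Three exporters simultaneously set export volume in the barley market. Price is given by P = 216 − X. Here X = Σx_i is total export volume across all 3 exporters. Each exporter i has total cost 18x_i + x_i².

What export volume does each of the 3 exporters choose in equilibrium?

A representative exporter's profit is π_i = x_i(216 − X) − 18x_i − x_i², with X = x_i + Σ_{j≠i} x_j.
First-order condition: 198 − 4x_i − Σ_{j≠i} x_j = 0.
In a symmetric equilibrium every exporter chooses the same x, so Σ_{j≠i} x_j = 2x. The condition becomes 198 − 6x = 0, giving x = 198/6 = 33.

33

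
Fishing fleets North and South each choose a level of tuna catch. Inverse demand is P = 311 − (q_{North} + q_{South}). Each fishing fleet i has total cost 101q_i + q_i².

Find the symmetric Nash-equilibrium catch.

42

Fishing fleet North's profit: π = q_{North}(311 − (q_{North} + q_{South})) − 101q_{North} − q_{North}².
∂π/∂q_{North} = 210 − 4q_{North} − q_{South} = 0, so q_{North} = 52.5 − 0.25q_{South}.
The game is symmetric, so in equilibrium q_{South} = q_{North}: the reaction function gives 1.25q_{North} = 52.5, hence q_{North} = 42.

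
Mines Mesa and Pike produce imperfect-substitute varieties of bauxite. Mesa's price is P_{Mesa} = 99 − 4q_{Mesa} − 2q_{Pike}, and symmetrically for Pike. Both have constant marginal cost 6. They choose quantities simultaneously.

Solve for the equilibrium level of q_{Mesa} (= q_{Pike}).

Mine Mesa's profit: π = q_{Mesa}(99 − 4q_{Mesa} − 2q_{Pike}) − 6q_{Mesa}.
∂π/∂q_{Mesa} = 93 − 8q_{Mesa} − 2q_{Pike} = 0 ⇒ q_{Mesa} = 11.625 − 0.25q_{Pike}.
The game is symmetric, so in equilibrium q_{Pike} = q_{Mesa}: the reaction function gives 1.25q_{Mesa} = 11.625, hence q_{Mesa} = 9.3.

9.3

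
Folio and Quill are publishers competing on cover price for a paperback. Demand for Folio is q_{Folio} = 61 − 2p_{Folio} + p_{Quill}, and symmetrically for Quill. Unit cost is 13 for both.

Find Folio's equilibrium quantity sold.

Folio's profit: π = (p_{Folio} − 13)(61 − 2p_{Folio} + p_{Quill}).
∂π/∂p_{Folio} = 87 − 4p_{Folio} + p_{Quill} = 0 ⇒ p_{Folio} = 21.75 + 0.25p_{Quill}.
Setting p_{Folio} = p_{Quill} in the reaction function: p_{Folio} = 21.75 + 0.25p_{Folio}, so p_{Folio} = 21.75 / 0.75 = 29.
q_{Folio} = 61 − 2·29 + 29 = 32.

32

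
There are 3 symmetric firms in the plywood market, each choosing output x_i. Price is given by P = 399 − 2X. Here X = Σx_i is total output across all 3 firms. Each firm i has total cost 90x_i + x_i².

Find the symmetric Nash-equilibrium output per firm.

A representative firm's profit is π_i = x_i(399 − 2X) − 90x_i − x_i², with X = x_i + Σ_{j≠i} x_j.
First-order condition: 309 − 6x_i − 2Σ_{j≠i} x_j = 0.
With identical firms, set every x_j = x: then 309 − 6x − 4x = 0, i.e. x = 309/10 = 30.9.

30.9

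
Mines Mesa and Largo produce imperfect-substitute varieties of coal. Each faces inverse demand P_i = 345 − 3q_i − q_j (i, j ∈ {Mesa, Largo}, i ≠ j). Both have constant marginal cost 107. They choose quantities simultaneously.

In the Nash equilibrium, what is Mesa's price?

Mine Mesa's profit: π = q_{Mesa}(345 − 3q_{Mesa} − q_{Largo}) − 107q_{Mesa}.
∂π/∂q_{Mesa} = 238 − 6q_{Mesa} − q_{Largo} = 0 ⇒ q_{Mesa} = 119/3 − (1/6)q_{Largo}.
By symmetry q_{Largo} = q_{Mesa}; substituting into the reaction function, (7/6)q_{Mesa} = 119/3 and q_{Mesa} = 34.
P_{Mesa} = 345 − 3·34 − 34 = 209.

209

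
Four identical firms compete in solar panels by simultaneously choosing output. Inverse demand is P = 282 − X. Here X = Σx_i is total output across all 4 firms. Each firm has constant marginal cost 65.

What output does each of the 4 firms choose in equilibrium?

43.4

A representative firm's profit is π_i = x_i(282 − X) − 65x_i, with X = x_i + Σ_{j≠i} x_j.
First-order condition: 217 − 2x_i − Σ_{j≠i} x_j = 0.
With identical firms, set every x_j = x: then 217 − 2x − 3x = 0, i.e. x = 217/5 = 43.4.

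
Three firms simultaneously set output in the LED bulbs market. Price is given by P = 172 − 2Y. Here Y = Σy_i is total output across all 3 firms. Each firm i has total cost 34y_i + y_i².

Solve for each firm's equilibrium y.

A representative firm's profit is π_i = y_i(172 − 2Y) − 34y_i − y_i², with Y = y_i + Σ_{j≠i} y_j.
First-order condition: 138 − 6y_i − 2Σ_{j≠i} y_j = 0.
Imposing symmetry (y_j = y for all j) turns Σ_{j≠i} y_j into 2y, so 138 = 10y and y = 13.8.

13.8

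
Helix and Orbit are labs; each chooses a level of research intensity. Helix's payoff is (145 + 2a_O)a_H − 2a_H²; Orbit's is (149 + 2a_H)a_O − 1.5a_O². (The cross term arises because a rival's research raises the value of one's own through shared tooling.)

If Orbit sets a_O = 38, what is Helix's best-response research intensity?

Expanding Helix's payoff: 145a_H + 2a_Oa_H − 2a_H².
∂π/∂a_H = 145 + 2a_O − 4a_H = 0, so a_H = 36.25 + 0.5a_O.
At a_O = 38: a_H = 36.25 + 0.5·38 = 55.25.

55.25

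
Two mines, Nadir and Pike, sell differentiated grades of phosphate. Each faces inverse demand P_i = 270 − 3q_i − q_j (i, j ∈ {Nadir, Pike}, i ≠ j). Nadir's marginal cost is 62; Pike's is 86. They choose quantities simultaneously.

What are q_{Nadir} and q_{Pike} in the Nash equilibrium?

Mine Nadir's profit: π = q_{Nadir}(270 − 3q_{Nadir} − q_{Pike}) − 62q_{Nadir}.
∂π/∂q_{Nadir} = 208 − 6q_{Nadir} − q_{Pike} = 0 ⇒ q_{Nadir} = 104/3 − (1/6)q_{Pike}.
Similarly q_{Pike} = 92/3 − (1/6)q_{Nadir}.
Solving the two reaction functions simultaneously: (1 − (−1/6)(−1/6))q_{Nadir} = 104/3 − (1/6)·(92/3), so (35/36)q_{Nadir} = 266/9 and q_{Nadir} = 30.4.
Then q_{Pike} = 92/3 − (1/6)·30.4 = 25.6.

30.4, 25.6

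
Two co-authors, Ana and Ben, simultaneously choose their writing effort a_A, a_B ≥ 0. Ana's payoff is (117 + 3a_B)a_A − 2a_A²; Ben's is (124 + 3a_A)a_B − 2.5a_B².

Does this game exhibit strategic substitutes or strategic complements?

strategic complements

Expanding Ana's payoff: 117a_A + 3a_Ba_A − 2a_A².
∂π/∂a_A = 117 + 3a_B − 4a_A = 0, so a_A = 29.25 + 0.75a_B.
The best-response slope da_A/da_B = 0.75 > 0: the reaction function is upward-sloping, so the choices are strategic complements.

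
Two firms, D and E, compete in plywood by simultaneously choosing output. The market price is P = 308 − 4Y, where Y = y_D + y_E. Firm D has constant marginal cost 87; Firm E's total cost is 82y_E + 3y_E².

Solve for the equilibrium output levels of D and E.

22.8125, 9.625

Firm D's profit: π = y_D(308 − 4(y_D + y_E)) − 87y_D.
∂π/∂y_D = 221 − 8y_D − 4y_E = 0, so y_D = 27.625 − 0.5y_E.
For E: ∂π/∂y_E = 226 − 14y_E − 4y_D = 0 ⇒ y_E = 113/7 − (2/7)y_D.
Substituting the second reaction function into the first: y_D = 27.625 − 0.5(113/7 − (2/7)y_D), which gives (6/7)y_D = 1095/56 ⇒ y_D = 22.8125.
Then y_E = 113/7 − (2/7)·22.8125 = 9.625.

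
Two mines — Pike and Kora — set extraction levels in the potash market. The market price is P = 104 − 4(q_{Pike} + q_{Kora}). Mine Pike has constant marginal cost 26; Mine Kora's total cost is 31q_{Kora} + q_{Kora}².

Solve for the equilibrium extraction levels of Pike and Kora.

Mine Pike's profit: π = q_{Pike}(104 − 4(q_{Pike} + q_{Kora})) − 26q_{Pike}.
∂π/∂q_{Pike} = 78 − 8q_{Pike} − 4q_{Kora} = 0, so q_{Pike} = 9.75 − 0.5q_{Kora}.
For Kora: ∂π/∂q_{Kora} = 73 − 10q_{Kora} − 4q_{Pike} = 0 ⇒ q_{Kora} = 7.3 − 0.4q_{Pike}.
Plugging q_{Kora} into Pike's best response: q_{Pike} = 9.75 − 0.5(7.3 − 0.4q_{Pike}) ⇒ 0.8q_{Pike} = 6.1, so q_{Pike} = 7.625.
Then q_{Kora} = 7.3 − 0.4·7.625 = 4.25.

7.625, 4.25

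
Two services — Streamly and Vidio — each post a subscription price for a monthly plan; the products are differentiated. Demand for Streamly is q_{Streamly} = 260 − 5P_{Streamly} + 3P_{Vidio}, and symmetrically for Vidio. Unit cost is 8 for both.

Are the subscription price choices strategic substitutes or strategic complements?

strategic complements

Streamly's profit: π = (P_{Streamly} − 8)(260 − 5P_{Streamly} + 3P_{Vidio}).
∂π/∂P_{Streamly} = 300 − 10P_{Streamly} + 3P_{Vidio} = 0 ⇒ P_{Streamly} = 30 + 0.3P_{Vidio}.
The best-response slope dP_{Streamly}/dP_{Vidio} = 0.3 > 0: the reaction function is upward-sloping, so the choices are strategic complements.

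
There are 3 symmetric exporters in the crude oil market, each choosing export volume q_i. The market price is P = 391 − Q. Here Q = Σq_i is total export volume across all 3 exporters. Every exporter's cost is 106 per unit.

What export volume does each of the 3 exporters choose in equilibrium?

A representative exporter's profit is π_i = q_i(391 − Q) − 106q_i, with Q = q_i + Σ_{j≠i} q_j.
First-order condition: 285 − 2q_i − Σ_{j≠i} q_j = 0.
In a symmetric equilibrium every exporter chooses the same q, so Σ_{j≠i} q_j = 2q. The condition becomes 285 − 4q = 0, giving q = 285/4 = 71.25.

71.25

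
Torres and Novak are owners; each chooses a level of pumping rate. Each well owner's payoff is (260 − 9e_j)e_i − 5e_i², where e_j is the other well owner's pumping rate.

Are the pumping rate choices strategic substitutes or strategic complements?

strategic substitutes

Torres's payoff is (260 − 9e_N)e_T − 5e_T².
∂π/∂e_T = 260 − 9e_N − 10e_T = 0, so e_T = 26 − 0.9e_N.
The best-response slope de_T/de_N = −0.9 < 0: the reaction function is downward-sloping, so the choices are strategic substitutes.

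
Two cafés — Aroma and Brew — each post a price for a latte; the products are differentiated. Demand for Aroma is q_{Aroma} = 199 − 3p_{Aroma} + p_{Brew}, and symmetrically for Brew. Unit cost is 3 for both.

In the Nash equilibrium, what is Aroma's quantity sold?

Aroma's profit: π = (p_{Aroma} − 3)(199 − 3p_{Aroma} + p_{Brew}).
∂π/∂p_{Aroma} = 208 − 6p_{Aroma} + p_{Brew} = 0 ⇒ p_{Aroma} = 104/3 + (1/6)p_{Brew}.
Setting p_{Aroma} = p_{Brew} in the reaction function: p_{Aroma} = 104/3 + (1/6)p_{Aroma}, so p_{Aroma} = (104/3) / (5/6) = 41.6.
q_{Aroma} = 199 − 3·41.6 + 41.6 = 115.8.

115.8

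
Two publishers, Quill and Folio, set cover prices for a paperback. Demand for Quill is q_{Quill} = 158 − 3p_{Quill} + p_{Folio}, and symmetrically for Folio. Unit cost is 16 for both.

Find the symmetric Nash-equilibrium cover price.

Quill's profit: π = (p_{Quill} − 16)(158 − 3p_{Quill} + p_{Folio}).
∂π/∂p_{Quill} = 206 − 6p_{Quill} + p_{Folio} = 0 ⇒ p_{Quill} = 103/3 + (1/6)p_{Folio}.
By symmetry p_{Folio} = p_{Quill}; substituting into the reaction function, (5/6)p_{Quill} = 103/3 and p_{Quill} = 41.2.

41.2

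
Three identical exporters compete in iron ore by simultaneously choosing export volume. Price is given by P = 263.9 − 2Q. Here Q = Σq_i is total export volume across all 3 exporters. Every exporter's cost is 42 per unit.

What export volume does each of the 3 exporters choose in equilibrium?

27.7375

A representative exporter's profit is π_i = q_i(263.9 − 2Q) − 42q_i, with Q = q_i + Σ_{j≠i} q_j.
First-order condition: 221.9 − 4q_i − 2Σ_{j≠i} q_j = 0.
With identical exporters, set every q_j = q: then 221.9 − 4q − 4q = 0, i.e. q = 221.9/8 = 27.7375.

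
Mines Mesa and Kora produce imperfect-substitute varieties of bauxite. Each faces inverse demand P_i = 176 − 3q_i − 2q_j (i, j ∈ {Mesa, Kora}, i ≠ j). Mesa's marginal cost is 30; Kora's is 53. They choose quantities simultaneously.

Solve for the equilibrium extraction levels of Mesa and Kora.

Mine Mesa's profit: π = q_{Mesa}(176 − 3q_{Mesa} − 2q_{Kora}) − 30q_{Mesa}.
∂π/∂q_{Mesa} = 146 − 6q_{Mesa} − 2q_{Kora} = 0 ⇒ q_{Mesa} = 73/3 − (1/3)q_{Kora}.
Similarly q_{Kora} = 20.5 − (1/3)q_{Mesa}.
Solving the two reaction functions simultaneously: (1 − (−1/3)(−1/3))q_{Mesa} = 73/3 − (1/3)·20.5, so (8/9)q_{Mesa} = 17.5 and q_{Mesa} = 19.6875.
Then q_{Kora} = 20.5 − (1/3)·19.6875 = 13.9375.

19.6875, 13.9375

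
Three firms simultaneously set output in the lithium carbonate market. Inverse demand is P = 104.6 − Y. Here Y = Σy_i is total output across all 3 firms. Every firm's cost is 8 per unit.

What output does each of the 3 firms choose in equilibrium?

24.15

A representative firm's profit is π_i = y_i(104.6 − Y) − 8y_i, with Y = y_i + Σ_{j≠i} y_j.
First-order condition: 96.6 − 2y_i − Σ_{j≠i} y_j = 0.
Imposing symmetry (y_j = y for all j) turns Σ_{j≠i} y_j into 2y, so 96.6 = 4y and y = 24.15.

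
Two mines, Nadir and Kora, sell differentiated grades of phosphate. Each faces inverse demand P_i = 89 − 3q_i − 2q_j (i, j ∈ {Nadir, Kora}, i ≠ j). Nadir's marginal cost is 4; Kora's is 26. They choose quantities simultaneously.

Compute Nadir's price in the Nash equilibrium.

40

Mine Nadir's profit: π = q_{Nadir}(89 − 3q_{Nadir} − 2q_{Kora}) − 4q_{Nadir}.
∂π/∂q_{Nadir} = 85 − 6q_{Nadir} − 2q_{Kora} = 0 ⇒ q_{Nadir} = 85/6 − (1/3)q_{Kora}.
Similarly q_{Kora} = 10.5 − (1/3)q_{Nadir}.
Plugging q_{Kora} into Nadir's best response: q_{Nadir} = 85/6 − (1/3)(10.5 − (1/3)q_{Nadir}) ⇒ (8/9)q_{Nadir} = 32/3, so q_{Nadir} = 12.
Then q_{Kora} = 10.5 − (1/3)·12 = 6.5.
P_{Nadir} = 89 − 3·12 − 2·6.5 = 40.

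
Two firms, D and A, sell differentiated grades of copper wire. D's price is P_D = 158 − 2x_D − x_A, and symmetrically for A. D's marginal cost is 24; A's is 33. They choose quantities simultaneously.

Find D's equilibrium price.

78.8

Firm D's profit: π = x_D(158 − 2x_D − x_A) − 24x_D.
∂π/∂x_D = 134 − 4x_D − x_A = 0 ⇒ x_D = 33.5 − 0.25x_A.
Similarly x_A = 31.25 − 0.25x_D.
Solving the two reaction functions simultaneously: (1 − (−0.25)(−0.25))x_D = 33.5 − 0.25·31.25, so 0.9375x_D = 25.6875 and x_D = 27.4.
Then x_A = 31.25 − 0.25·27.4 = 24.4.
P_D = 158 − 2·27.4 − 24.4 = 78.8.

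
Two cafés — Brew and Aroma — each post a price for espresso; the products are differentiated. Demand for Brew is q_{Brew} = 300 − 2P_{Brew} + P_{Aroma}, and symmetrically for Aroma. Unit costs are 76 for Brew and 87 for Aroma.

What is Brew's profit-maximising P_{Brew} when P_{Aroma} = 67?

Brew's profit: π = (P_{Brew} − 76)(300 − 2P_{Brew} + P_{Aroma}).
∂π/∂P_{Brew} = 452 − 4P_{Brew} + P_{Aroma} = 0 ⇒ P_{Brew} = 113 + 0.25P_{Aroma}.
At P_{Aroma} = 67: P_{Brew} = 113 + 0.25·67 = 129.75.

129.75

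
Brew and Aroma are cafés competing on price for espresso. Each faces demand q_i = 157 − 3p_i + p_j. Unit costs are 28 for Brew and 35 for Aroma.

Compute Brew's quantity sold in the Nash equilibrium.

62.4

Brew's profit: π = (p_{Brew} − 28)(157 − 3p_{Brew} + p_{Aroma}).
∂π/∂p_{Brew} = 241 − 6p_{Brew} + p_{Aroma} = 0 ⇒ p_{Brew} = 241/6 + (1/6)p_{Aroma}.
Similarly p_{Aroma} = 131/3 + (1/6)p_{Brew}.
Solving the two reaction functions simultaneously: (1 − (1/6)(1/6))p_{Brew} = 241/6 + (1/6)·(131/3), so (35/36)p_{Brew} = 427/9 and p_{Brew} = 48.8.
Then p_{Aroma} = 131/3 + (1/6)·48.8 = 51.8.
q_{Brew} = 157 − 3·48.8 + 51.8 = 62.4.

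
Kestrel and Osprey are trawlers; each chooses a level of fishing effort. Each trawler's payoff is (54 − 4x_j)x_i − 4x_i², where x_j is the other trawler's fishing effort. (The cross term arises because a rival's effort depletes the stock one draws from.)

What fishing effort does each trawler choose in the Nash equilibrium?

4.5

Kestrel's payoff is (54 − 4x_O)x_K − 4x_K².
∂π/∂x_K = 54 − 4x_O − 8x_K = 0, so x_K = 6.75 − 0.5x_O.
The game is symmetric, so in equilibrium x_O = x_K: the reaction function gives 1.5x_K = 6.75, hence x_K = 4.5.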